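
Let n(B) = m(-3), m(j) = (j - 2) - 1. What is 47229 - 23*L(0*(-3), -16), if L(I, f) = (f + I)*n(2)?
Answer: 45021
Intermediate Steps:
m(j) = -3 + j (m(j) = (-2 + j) - 1 = -3 + j)
n(B) = -6 (n(B) = -3 - 3 = -6)
L(I, f) = -6*I - 6*f (L(I, f) = (f + I)*(-6) = (I + f)*(-6) = -6*I - 6*f)
47229 - 23*L(0*(-3), -16) = 47229 - 23*(-0*(-3) - 6*(-16)) = 47229 - 23*(-6*0 + 96) = 47229 - 23*(0 + 96) = 47229 - 23*96 = 47229 - 1*2208 = 47229 - 2208 = 45021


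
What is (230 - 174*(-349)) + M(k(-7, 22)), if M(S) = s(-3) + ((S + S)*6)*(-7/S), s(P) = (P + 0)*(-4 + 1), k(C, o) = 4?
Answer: 60881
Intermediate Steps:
s(P) = -3*P (s(P) = P*(-3) = -3*P)
M(S) = -75 (M(S) = -3*(-3) + ((S + S)*6)*(-7/S) = 9 + ((2*S)*6)*(-7/S) = 9 + (12*S)*(-7/S) = 9 - 84 = -75)
(230 - 174*(-349)) + M(k(-7, 22)) = (230 - 174*(-349)) - 75 = (230 + 60726) - 75 = 60956 - 75 = 60881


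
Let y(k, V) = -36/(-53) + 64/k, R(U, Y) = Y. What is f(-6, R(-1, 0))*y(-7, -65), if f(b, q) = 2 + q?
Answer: -6280/371 ≈ -16.927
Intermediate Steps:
y(k, V) = 36/53 + 64/k (y(k, V) = -36*(-1/53) + 64/k = 36/53 + 64/k)
f(-6, R(-1, 0))*y(-7, -65) = (2 + 0)*(36/53 + 64/(-7)) = 2*(36/53 + 64*(-1/7)) = 2*(36/53 - 64/7) = 2*(-3140/371) = -6280/371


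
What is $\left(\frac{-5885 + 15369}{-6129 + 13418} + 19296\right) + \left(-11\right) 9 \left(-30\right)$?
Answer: $\frac{162306358}{7289} \approx 22267.0$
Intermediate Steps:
$\left(\frac{-5885 + 15369}{-6129 + 13418} + 19296\right) + \left(-11\right) 9 \left(-30\right) = \left(\frac{9484}{7289} + 19296\right) - -2970 = \left(9484 \cdot \frac{1}{7289} + 19296\right) + 2970 = \left(\frac{9484}{7289} + 19296\right) + 2970 = \frac{140658028}{7289} + 2970 = \frac{162306358}{7289}$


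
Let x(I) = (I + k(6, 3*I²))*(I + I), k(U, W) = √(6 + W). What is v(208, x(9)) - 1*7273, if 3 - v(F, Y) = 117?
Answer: -7387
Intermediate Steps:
x(I) = 2*I*(I + √(6 + 3*I²)) (x(I) = (I + √(6 + 3*I²))*(I + I) = (I + √(6 + 3*I²))*(2*I) = 2*I*(I + √(6 + 3*I²)))
v(F, Y) = -114 (v(F, Y) = 3 - 1*117 = 3 - 117 = -114)
v(208, x(9)) - 1*7273 = -114 - 1*7273 = -114 - 7273 = -7387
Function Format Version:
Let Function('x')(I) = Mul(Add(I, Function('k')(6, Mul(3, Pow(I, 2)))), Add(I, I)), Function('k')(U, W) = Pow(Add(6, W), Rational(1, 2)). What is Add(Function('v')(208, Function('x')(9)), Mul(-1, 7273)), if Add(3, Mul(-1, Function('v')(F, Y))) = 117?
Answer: -7387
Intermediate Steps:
Function('x')(I) = Mul(2, I, Add(I, Pow(Add(6, Mul(3, Pow(I, 2))), Rational(1, 2)))) (Function('x')(I) = Mul(Add(I, Pow(Add(6, Mul(3, Pow(I, 2))), Rational(1, 2))), Add(I, I)) = Mul(Add(I, Pow(Add(6, Mul(3, Pow(I, 2))), Rational(1, 2))), Mul(2, I)) = Mul(2, I, Add(I, Pow(Add(6, Mul(3, Pow(I, 2))), Rational(1, 2)))))
Function('v')(F, Y) = -114 (Function('v')(F, Y) = Add(3, Mul(-1, 117)) = Add(3, -117) = -114)
Add(Function('v')(208, Function('x')(9)), Mul(-1, 7273)) = Add(-114, Mul(-1, 7273)) = Add(-114, -7273) = -7387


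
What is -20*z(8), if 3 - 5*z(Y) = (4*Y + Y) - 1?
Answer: 144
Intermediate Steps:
z(Y) = ⅘ - Y (z(Y) = ⅗ - ((4*Y + Y) - 1)/5 = ⅗ - (5*Y - 1)/5 = ⅗ - (-1 + 5*Y)/5 = ⅗ + (⅕ - Y) = ⅘ - Y)
-20*z(8) = -20*(⅘ - 1*8) = -20*(⅘ - 8) = -20*(-36/5) = 144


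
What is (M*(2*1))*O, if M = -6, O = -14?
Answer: 168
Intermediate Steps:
(M*(2*1))*O = -12*(-14) = 168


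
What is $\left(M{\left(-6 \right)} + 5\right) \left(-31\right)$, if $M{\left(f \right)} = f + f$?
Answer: $217$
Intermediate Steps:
$M{\left(f \right)} = 2 f$
$\left(M{\left(-6 \right)} + 5\right) \left(-31\right) = \left(2 \left(-6\right) + 5\right) \left(-31\right) = \left(-12 + 5\right) \left(-31\right) = \left(-7\right) \left(-31\right) = 217$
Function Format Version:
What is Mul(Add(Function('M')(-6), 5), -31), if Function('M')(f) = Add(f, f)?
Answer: 217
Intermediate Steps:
Function('M')(f) = Mul(2, f)
Mul(Add(Function('M')(-6), 5), -31) = Mul(Add(Mul(2, -6), 5), -31) = Mul(Add(-12, 5), -31) = Mul(-7, -31) = 217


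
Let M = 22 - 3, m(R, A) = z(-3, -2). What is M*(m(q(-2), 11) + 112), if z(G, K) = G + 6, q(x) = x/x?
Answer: 2185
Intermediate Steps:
q(x) = 1
z(G, K) = 6 + G
m(R, A) = 3 (m(R, A) = 6 - 3 = 3)
M = 19
M*(m(q(-2), 11) + 112) = 19*(3 + 112) = 19*115 = 2185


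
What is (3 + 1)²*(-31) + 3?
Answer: -493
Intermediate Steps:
(3 + 1)²*(-31) + 3 = 4²*(-31) + 3 = 16*(-31) + 3 = -496 + 3 = -493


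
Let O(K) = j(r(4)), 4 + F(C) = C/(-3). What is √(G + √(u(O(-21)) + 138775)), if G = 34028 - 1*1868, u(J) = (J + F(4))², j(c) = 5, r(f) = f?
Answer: 2*√(72360 + 3*√78061)/3 ≈ 180.37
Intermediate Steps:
F(C) = -4 - C/3 (F(C) = -4 + C/(-3) = -4 + C*(-⅓) = -4 - C/3)
O(K) = 5
u(J) = (-16/3 + J)² (u(J) = (J + (-4 - ⅓*4))² = (J + (-4 - 4/3))² = (J - 16/3)² = (-16/3 + J)²)
G = 32160 (G = 34028 - 1868 = 32160)
√(G + √(u(O(-21)) + 138775)) = √(32160 + √((-16 + 3*5)²/9 + 138775)) = √(32160 + √((-16 + 15)²/9 + 138775)) = √(32160 + √((⅑)*(-1)² + 138775)) = √(32160 + √((⅑)*1 + 138775)) = √(32160 + √(⅑ + 138775)) = √(32160 + √(1248976/9)) = √(32160 + 4*√78061/3)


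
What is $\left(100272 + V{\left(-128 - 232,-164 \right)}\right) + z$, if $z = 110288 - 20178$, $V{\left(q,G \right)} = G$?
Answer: $190218$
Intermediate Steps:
$z = 90110$
$\left(100272 + V{\left(-128 - 232,-164 \right)}\right) + z = \left(100272 - 164\right) + 90110 = 100108 + 90110 = 190218$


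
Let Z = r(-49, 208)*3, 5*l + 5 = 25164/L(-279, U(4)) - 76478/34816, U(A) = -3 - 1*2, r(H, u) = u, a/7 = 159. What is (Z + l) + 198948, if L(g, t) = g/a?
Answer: 484316478847/2698240 ≈ 1.7949e+5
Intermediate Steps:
a = 1113 (a = 7*159 = 1113)
U(A) = -5 (U(A) = -3 - 2 = -5)
L(g, t) = g/1113
l = -54176674433/2698240 (l = -1 + (25164/(((1/1113)*(-279))) - 76478/34816)/5 = -1 + (25164/(-93/371) - 76478*1/34816)/5 = -1 + (25164*(-371/93) - 38239/17408)/5 = -1 + (-3111948/31 - 38239/17408)/5 = -1 + (1/5)*(-54173976193/539648) = -1 - 54173976193/2698240 = -54176674433/2698240 ≈ -20079.)
Z = 624 (Z = 208*3 = 624)
(Z + l) + 198948 = (624 - 54176674433/2698240) + 198948 = -52492972673/2698240 + 198948 = 484316478847/2698240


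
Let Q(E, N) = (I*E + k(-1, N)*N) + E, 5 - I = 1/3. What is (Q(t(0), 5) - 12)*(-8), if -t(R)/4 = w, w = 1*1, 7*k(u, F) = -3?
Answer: 6184/21 ≈ 294.48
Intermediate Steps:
I = 14/3 (I = 5 - 1/3 = 14/3 ≈ 4.6667)
k(u, F) = -3/7 (k(u, F) = (1/7)*(-3) = -3/7)
w = 1
t(R) = -4 (t(R) = -4*1 = -4)
Q(E, N) = -3*N/7 + 17*E/3 (Q(E, N) = (14*E/3 - 3*N/7) + E = (-3*N/7 + 14*E/3) + E = -3*N/7 + 17*E/3)
(Q(t(0), 5) - 12)*(-8) = ((-3/7*5 + (17/3)*(-4)) - 12)*(-8) = ((-15/7 - 68/3) - 12)*(-8) = (-521/21 - 12)*(-8) = -773/21*(-8) = 6184/21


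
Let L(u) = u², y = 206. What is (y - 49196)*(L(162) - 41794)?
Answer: 761794500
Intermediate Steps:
(y - 49196)*(L(162) - 41794) = (206 - 49196)*(162² - 41794) = -48990*(26244 - 41794) = -48990*(-15550) = 761794500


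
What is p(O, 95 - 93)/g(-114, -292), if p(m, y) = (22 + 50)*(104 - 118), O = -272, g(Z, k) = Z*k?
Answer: -42/1387 ≈ -0.030281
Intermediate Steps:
p(m, y) = -1008 (p(m, y) = 72*(-14) = -1008)
p(O, 95 - 93)/g(-114, -292) = -1008/((-114*(-292))) = -1008/33288 = -1008*1/33288 = -42/1387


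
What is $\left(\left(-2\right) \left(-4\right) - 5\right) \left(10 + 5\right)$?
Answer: $45$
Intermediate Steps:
$\left(\left(-2\right) \left(-4\right) - 5\right) \left(10 + 5\right) = \left(8 - 5\right) 15 = 3 \cdot 15 = 45$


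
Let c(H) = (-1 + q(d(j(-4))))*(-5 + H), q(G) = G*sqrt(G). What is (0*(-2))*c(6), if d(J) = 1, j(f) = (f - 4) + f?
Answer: 0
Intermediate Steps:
j(f) = -4 + 2*f (j(f) = (-4 + f) + f = -4 + 2*f)
q(G) = G**(3/2)
c(H) = 0 (c(H) = (-1 + 1**(3/2))*(-5 + H) = (-1 + 1)*(-5 + H) = 0*(-5 + H) = 0)
(0*(-2))*c(6) = (0*(-2))*0 = 0*0 = 0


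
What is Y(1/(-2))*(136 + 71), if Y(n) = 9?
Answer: 1863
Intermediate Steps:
Y(1/(-2))*(136 + 71) = 9*(136 + 71) = 9*207 = 1863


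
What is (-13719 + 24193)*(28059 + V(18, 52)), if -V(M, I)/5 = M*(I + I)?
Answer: 195853326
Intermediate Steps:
V(M, I) = -10*I*M (V(M, I) = -5*M*(I + I) = -5*M*2*I = -10*I*M)
(-13719 + 24193)*(28059 + V(18, 52)) = (-13719 + 24193)*(28059 - 10*52*18) = 10474*(28059 - 9360) = 10474*18699 = 195853326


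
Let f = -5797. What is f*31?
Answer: -179707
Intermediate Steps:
f*31 = -5797*31 = -179707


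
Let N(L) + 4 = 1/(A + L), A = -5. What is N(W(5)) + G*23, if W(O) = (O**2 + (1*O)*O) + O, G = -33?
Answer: -38149/50 ≈ -762.98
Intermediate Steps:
W(O) = O + 2*O**2 (W(O) = (O**2 + O*O) + O = (O**2 + O**2) + O = 2*O**2 + O = O + 2*O**2)
N(L) = -4 + 1/(-5 + L)
N(W(5)) + G*23 = (21 - 20*(1 + 2*5))/(-5 + 5*(1 + 2*5)) - 33*23 = (21 - 20*(1 + 10))/(-5 + 5*(1 + 10)) - 759 = (21 - 20*11)/(-5 + 5*11) - 759 = (21 - 4*55)/(-5 + 55) - 759 = (21 - 220)/50 - 759 = (1/50)*(-199) - 759 = -199/50 - 759 = -38149/50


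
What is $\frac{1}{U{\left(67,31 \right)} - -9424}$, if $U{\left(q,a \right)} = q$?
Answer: $\frac{1}{9491} \approx 0.00010536$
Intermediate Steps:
$\frac{1}{U{\left(67,31 \right)} - -9424} = \frac{1}{67 - -9424} = \frac{1}{67 + \left(-157 + 9581\right)} = \frac{1}{67 + 9424} = \frac{1}{9491}$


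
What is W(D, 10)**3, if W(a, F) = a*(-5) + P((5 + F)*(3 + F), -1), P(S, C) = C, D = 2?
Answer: -1331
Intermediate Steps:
W(a, F) = -1 - 5*a (W(a, F) = a*(-5) - 1 = -5*a - 1 = -1 - 5*a)
W(D, 10)**3 = (-1 - 5*2)**3 = (-1 - 10)**3 = (-11)**3 = -1331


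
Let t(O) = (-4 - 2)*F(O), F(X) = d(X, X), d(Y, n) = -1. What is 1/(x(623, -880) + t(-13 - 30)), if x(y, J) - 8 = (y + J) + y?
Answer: 1/380 ≈ 0.0026316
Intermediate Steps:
x(y, J) = 8 + J + 2*y (x(y, J) = 8 + ((y + J) + y) = 8 + ((J + y) + y) = 8 + (J + 2*y) = 8 + J + 2*y)
F(X) = -1
t(O) = 6 (t(O) = (-4 - 2)*(-1) = -6*(-1) = 6)
1/(x(623, -880) + t(-13 - 30)) = 1/((8 - 880 + 2*623) + 6) = 1/((8 - 880 + 1246) + 6) = 1/(374 + 6) = 1/380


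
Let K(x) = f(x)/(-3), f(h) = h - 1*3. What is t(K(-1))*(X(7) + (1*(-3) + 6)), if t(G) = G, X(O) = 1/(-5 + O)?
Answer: 14/3 ≈ 4.6667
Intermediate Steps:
f(h) = -3 + h (f(h) = h - 3 = -3 + h)
X(O) = 1/(-5 + O)
K(x) = 1 - x/3 (K(x) = (-3 + x)/(-3) = (-3 + x)*(-⅓) = 1 - x/3)
t(K(-1))*(X(7) + (1*(-3) + 6)) = (1 - ⅓*(-1))*(1/(-5 + 7) + (1*(-3) + 6)) = (1 + ⅓)*(1/2 + (-3 + 6)) = 4*(½ + 3)/3 = (4/3)*(7/2) = 14/3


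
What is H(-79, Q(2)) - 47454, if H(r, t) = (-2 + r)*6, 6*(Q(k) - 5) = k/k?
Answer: -47940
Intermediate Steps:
Q(k) = 31/6 (Q(k) = 5 + (k/k)/6 = 5 + (1/6)*1 = 5 + 1/6 = 31/6)
H(r, t) = -12 + 6*r
H(-79, Q(2)) - 47454 = (-12 + 6*(-79)) - 47454 = (-12 - 474) - 47454 = -486 - 47454 = -47940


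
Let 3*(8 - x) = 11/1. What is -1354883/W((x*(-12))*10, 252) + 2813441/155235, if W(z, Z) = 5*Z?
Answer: -13785355123/13039740 ≈ -1057.2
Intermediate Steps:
x = 13/3 (x = 8 - 11/(3*1) = 8 - 11/3 = 13/3 ≈ 4.3333)
-1354883/W((x*(-12))*10, 252) + 2813441/155235 = -1354883/(5*252) + 2813441/155235 = -1354883/1260 + 2813441*(1/155235) = -1354883*1/1260 + 2813441/155235 = -1354883/1260 + 2813441/155235 = -13785355123/13039740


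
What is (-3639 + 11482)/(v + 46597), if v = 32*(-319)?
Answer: 7843/36389 ≈ 0.21553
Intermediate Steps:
v = -10208
(-3639 + 11482)/(v + 46597) = (-3639 + 11482)/(-10208 + 46597) = 7843/36389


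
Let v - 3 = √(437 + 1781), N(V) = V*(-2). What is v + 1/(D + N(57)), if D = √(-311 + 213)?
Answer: 19584/6547 + √2218 - 7*I*√2/13094 ≈ 50.087 - 0.00075603*I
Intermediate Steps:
N(V) = -2*V
D = 7*I*√2 (D = √(-98) = 7*I*√2 ≈ 9.8995*I)
v = 3 + √2218 (v = 3 + √(437 + 1781) = 3 + √2218 ≈ 50.096)
v + 1/(D + N(57)) = (3 + √2218) + 1/(7*I*√2 - 2*57) = (3 + √2218) + 1/(7*I*√2 - 114) = (3 + √2218) + 1/(-114 + 7*I*√2) = 3 + √2218 + 1/(-114 + 7*I*√2)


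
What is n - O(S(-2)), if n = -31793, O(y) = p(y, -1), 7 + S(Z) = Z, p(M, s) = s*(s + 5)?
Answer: -31789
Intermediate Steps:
p(M, s) = s*(5 + s)
S(Z) = -7 + Z
O(y) = -4 (O(y) = -(5 - 1) = -1*4 = -4)
n - O(S(-2)) = -31793 - 1*(-4) = -31793 + 4 = -31789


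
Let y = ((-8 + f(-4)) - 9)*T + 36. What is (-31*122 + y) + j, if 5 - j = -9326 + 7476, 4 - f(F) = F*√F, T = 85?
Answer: -2996 + 680*I ≈ -2996.0 + 680.0*I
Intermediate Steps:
f(F) = 4 - F^(3/2) (f(F) = 4 - F*√F = 4 - F^(3/2))
y = -1069 + 680*I (y = ((-8 + (4 - (-4)^(3/2))) - 9)*85 + 36 = ((-8 + (4 - (-8)*I)) - 9)*85 + 36 = ((-8 + (4 + 8*I)) - 9)*85 + 36 = ((-4 + 8*I) - 9)*85 + 36 = (-13 + 8*I)*85 + 36 = (-1105 + 680*I) + 36 = -1069 + 680*I ≈ -1069.0 + 680.0*I)
j = 1855 (j = 5 - (-9326 + 7476) = 5 - 1*(-1850) = 5 + 1850 = 1855)
(-31*122 + y) + j = (-31*122 + (-1069 + 680*I)) + 1855 = (-3782 + (-1069 + 680*I)) + 1855 = (-4851 + 680*I) + 1855 = -2996 + 680*I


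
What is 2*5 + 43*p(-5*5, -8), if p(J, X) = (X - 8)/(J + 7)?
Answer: 434/9 ≈ 48.222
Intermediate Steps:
p(J, X) = (-8 + X)/(7 + J)
2*5 + 43*p(-5*5, -8) = 2*5 + 43*((-8 - 8)/(7 - 5*5)) = 10 + 43*(-16/(7 - 25)) = 10 + 43*(-16/(-18)) = 10 + 43*(-1/18*(-16)) = 10 + 43*(8/9) = 10 + 344/9 = 434/9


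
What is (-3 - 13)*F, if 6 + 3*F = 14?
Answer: -128/3 ≈ -42.667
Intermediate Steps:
F = 8/3 (F = -2 + (1/3)*14 = -2 + 14/3 = 8/3 ≈ 2.6667)
(-3 - 13)*F = (-3 - 13)*(8/3) = -16*8/3 = -128/3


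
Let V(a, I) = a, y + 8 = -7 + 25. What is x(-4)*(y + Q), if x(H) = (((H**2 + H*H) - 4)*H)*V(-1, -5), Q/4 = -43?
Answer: -18144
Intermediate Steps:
Q = -172 (Q = 4*(-43) = -172)
y = 10 (y = -8 + (-7 + 25) = -8 + 18 = 10)
x(H) = -H*(-4 + 2*H**2) (x(H) = (((H**2 + H*H) - 4)*H)*(-1) = (((H**2 + H**2) - 4)*H)*(-1) = ((2*H**2 - 4)*H)*(-1) = ((-4 + 2*H**2)*H)*(-1) = (H*(-4 + 2*H**2))*(-1) = -H*(-4 + 2*H**2))
x(-4)*(y + Q) = (2*(-4)*(2 - 1*(-4)**2))*(10 - 172) = (2*(-4)*(2 - 1*16))*(-162) = (2*(-4)*(2 - 16))*(-162) = (2*(-4)*(-14))*(-162) = 112*(-162) = -18144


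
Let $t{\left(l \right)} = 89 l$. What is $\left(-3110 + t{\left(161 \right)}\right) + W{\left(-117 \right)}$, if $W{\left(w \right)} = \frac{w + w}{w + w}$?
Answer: $11220$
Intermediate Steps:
$W{\left(w \right)} = 1$ ($W{\left(w \right)} = \frac{2 w}{2 w} = 2 w \frac{1}{2 w} = 1$)
$\left(-3110 + t{\left(161 \right)}\right) + W{\left(-117 \right)} = \left(-3110 + 89 \cdot 161\right) + 1 = \left(-3110 + 14329\right) + 1 = 11219 + 1 = 11220$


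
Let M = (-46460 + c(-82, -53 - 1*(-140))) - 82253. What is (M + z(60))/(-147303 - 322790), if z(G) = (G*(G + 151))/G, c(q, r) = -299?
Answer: 128801/470093 ≈ 0.27399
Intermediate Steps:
z(G) = 151 + G (z(G) = (G*(151 + G))/G = 151 + G)
M = -129012 (M = (-46460 - 299) - 82253 = -46759 - 82253 = -129012)
(M + z(60))/(-147303 - 322790) = (-129012 + (151 + 60))/(-147303 - 322790) = (-129012 + 211)/(-470093) = -128801*(-1/470093) = 128801/470093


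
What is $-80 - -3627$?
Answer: $3547$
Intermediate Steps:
$-80 - -3627 = -80 + 3627 = 3547$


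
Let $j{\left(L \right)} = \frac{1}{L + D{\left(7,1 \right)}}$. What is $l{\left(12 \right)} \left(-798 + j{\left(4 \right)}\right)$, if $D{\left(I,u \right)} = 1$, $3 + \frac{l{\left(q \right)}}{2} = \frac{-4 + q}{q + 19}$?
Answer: $\frac{135626}{31} \approx 4375.0$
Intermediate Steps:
$l{\left(q \right)} = -6 + \frac{2 \left(-4 + q\right)}{19 + q}$ ($l{\left(q \right)} = -6 + 2 \frac{-4 + q}{q + 19} = -6 + 2 \frac{-4 + q}{19 + q} = -6 + \frac{2 \left(-4 + q\right)}{19 + q}$)
$j{\left(L \right)} = \frac{1}{1 + L}$ ($j{\left(L \right)} = \frac{1}{L + 1} = \frac{1}{1 + L}$)
$l{\left(12 \right)} \left(-798 + j{\left(4 \right)}\right) = \frac{2 \left(-61 - 24\right)}{19 + 12} \left(-798 + \frac{1}{1 + 4}\right) = \frac{2 \left(-61 - 24\right)}{31} \left(-798 + \frac{1}{5}\right) = 2 \cdot \frac{1}{31} \left(-85\right) \left(-798 + \frac{1}{5}\right) = \left(- \frac{170}{31}\right) \left(- \frac{3989}{5}\right) = \frac{135626}{31}$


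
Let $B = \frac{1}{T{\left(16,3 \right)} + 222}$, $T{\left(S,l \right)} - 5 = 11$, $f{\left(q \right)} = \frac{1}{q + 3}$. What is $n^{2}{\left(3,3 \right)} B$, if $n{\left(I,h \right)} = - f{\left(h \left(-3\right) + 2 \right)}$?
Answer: $\frac{1}{3808} \approx 0.00026261$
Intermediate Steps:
$f{\left(q \right)} = \frac{1}{3 + q}$
$T{\left(S,l \right)} = 16$ ($T{\left(S,l \right)} = 5 + 11 = 16$)
$B = \frac{1}{238}$ ($B = \frac{1}{16 + 222} = \frac{1}{238} \approx 0.0042017$)
$n{\left(I,h \right)} = - \frac{1}{5 - 3 h}$ ($n{\left(I,h \right)} = - \frac{1}{3 + \left(h \left(-3\right) + 2\right)} = - \frac{1}{3 - \left(-2 + 3 h\right)} = - \frac{1}{5 - 3 h}$)
$n^{2}{\left(3,3 \right)} B = \left(\frac{1}{-5 + 3 \cdot 3}\right)^{2} \cdot \frac{1}{238} = \left(\frac{1}{-5 + 9}\right)^{2} \cdot \frac{1}{238} = \left(\frac{1}{4}\right)^{2} \cdot \frac{1}{238} = \frac{1}{16} \cdot \frac{1}{238} = \frac{1}{3808}$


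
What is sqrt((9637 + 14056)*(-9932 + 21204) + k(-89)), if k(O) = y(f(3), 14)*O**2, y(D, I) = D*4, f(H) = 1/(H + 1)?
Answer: sqrt(267075417) ≈ 16342.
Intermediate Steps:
f(H) = 1/(1 + H)
y(D, I) = 4*D
k(O) = O**2 (k(O) = (4/(1 + 3))*O**2 = (4/4)*O**2 = (4*(1/4))*O**2 = 1*O**2 = O**2)
sqrt((9637 + 14056)*(-9932 + 21204) + k(-89)) = sqrt((9637 + 14056)*(-9932 + 21204) + (-89)**2) = sqrt(23693*11272 + 7921) = sqrt(267067496 + 7921) = sqrt(267075417)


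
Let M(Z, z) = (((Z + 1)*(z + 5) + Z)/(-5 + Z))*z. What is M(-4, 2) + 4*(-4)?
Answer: -94/9 ≈ -10.444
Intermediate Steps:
M(Z, z) = z*(Z + (1 + Z)*(5 + z))/(-5 + Z) (M(Z, z) = (((1 + Z)*(5 + z) + Z)/(-5 + Z))*z = ((Z + (1 + Z)*(5 + z))/(-5 + Z))*z = z*(Z + (1 + Z)*(5 + z))/(-5 + Z))
M(-4, 2) + 4*(-4) = 2*(5 + 2 + 6*(-4) - 4*2)/(-5 - 4) + 4*(-4) = 2*(5 + 2 - 24 - 8)/(-9) - 16 = 2*(-1/9)*(-25) - 16 = 50/9 - 16 = -94/9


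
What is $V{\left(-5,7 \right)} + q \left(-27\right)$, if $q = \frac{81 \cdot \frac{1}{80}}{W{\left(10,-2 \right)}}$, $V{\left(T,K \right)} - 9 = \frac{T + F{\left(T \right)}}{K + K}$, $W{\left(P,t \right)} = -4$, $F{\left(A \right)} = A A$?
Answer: $\frac{38669}{2240} \approx 17.263$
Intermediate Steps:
$F{\left(A \right)} = A^{2}$
$V{\left(T,K \right)} = 9 + \frac{T + T^{2}}{2 K}$ ($V{\left(T,K \right)} = 9 + \frac{T + T^{2}}{K + K} = 9 + \frac{T + T^{2}}{2 K}$)
$q = - \frac{81}{320}$ ($q = \frac{81 \cdot \frac{1}{80}}{-4} = 81 \cdot \frac{1}{80} \left(- \frac{1}{4}\right) = \frac{81}{80} \left(- \frac{1}{4}\right) = - \frac{81}{320} \approx -0.25313$)
$V{\left(-5,7 \right)} + q \left(-27\right) = \frac{-5 + \left(-5\right)^{2} + 18 \cdot 7}{2 \cdot 7} - - \frac{2187}{320} = \frac{1}{2} \cdot \frac{1}{7} \left(-5 + 25 + 126\right) + \frac{2187}{320} = \frac{1}{2} \cdot \frac{1}{7} \cdot 146 + \frac{2187}{320} = \frac{73}{7} + \frac{2187}{320} = \frac{38669}{2240}$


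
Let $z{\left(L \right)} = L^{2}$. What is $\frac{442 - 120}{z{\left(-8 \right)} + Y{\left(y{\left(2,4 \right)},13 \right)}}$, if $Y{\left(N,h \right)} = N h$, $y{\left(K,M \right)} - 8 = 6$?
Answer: $\frac{161}{123} \approx 1.3089$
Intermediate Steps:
$y{\left(K,M \right)} = 14$ ($y{\left(K,M \right)} = 8 + 6 = 14$)
$\frac{442 - 120}{z{\left(-8 \right)} + Y{\left(y{\left(2,4 \right)},13 \right)}} = \frac{442 - 120}{\left(-8\right)^{2} + 14 \cdot 13} = \frac{322}{64 + 182} = \frac{322}{246} = 322 \cdot \frac{1}{246} = \frac{161}{123}$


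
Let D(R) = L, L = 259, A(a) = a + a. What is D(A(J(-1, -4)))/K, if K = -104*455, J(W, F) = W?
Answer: -37/6760 ≈ -0.0054734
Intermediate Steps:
K = -47320
A(a) = 2*a
D(R) = 259
D(A(J(-1, -4)))/K = 259/(-47320) = 259*(-1/47320) = -37/6760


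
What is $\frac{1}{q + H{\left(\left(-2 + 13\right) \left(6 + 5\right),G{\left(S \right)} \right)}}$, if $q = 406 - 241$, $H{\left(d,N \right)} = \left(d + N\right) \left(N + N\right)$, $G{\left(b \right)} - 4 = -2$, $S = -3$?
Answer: $\frac{1}{657} \approx 0.0015221$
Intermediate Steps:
$G{\left(b \right)} = 2$ ($G{\left(b \right)} = 4 - 2 = 2$)
$H{\left(d,N \right)} = 2 N \left(N + d\right)$ ($H{\left(d,N \right)} = \left(N + d\right) 2 N = 2 N \left(N + d\right)$)
$q = 165$
$\frac{1}{q + H{\left(\left(-2 + 13\right) \left(6 + 5\right),G{\left(S \right)} \right)}} = \frac{1}{165 + 2 \cdot 2 \left(2 + \left(-2 + 13\right) \left(6 + 5\right)\right)} = \frac{1}{165 + 2 \cdot 2 \left(2 + 11 \cdot 11\right)} = \frac{1}{165 + 2 \cdot 2 \left(2 + 121\right)} = \frac{1}{165 + 2 \cdot 2 \cdot 123} = \frac{1}{165 + 492} = \frac{1}{657}$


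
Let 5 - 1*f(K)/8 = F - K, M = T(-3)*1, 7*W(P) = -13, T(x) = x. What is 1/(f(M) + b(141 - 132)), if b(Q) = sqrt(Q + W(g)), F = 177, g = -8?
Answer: -196/274399 - sqrt(14)/2743990 ≈ -0.00071565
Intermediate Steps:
W(P) = -13/7 (W(P) = (1/7)*(-13) = -13/7)
M = -3 (M = -3*1 = -3)
f(K) = -1376 + 8*K (f(K) = 40 - 8*(177 - K) = 40 + (-1416 + 8*K) = -1376 + 8*K)
b(Q) = sqrt(-13/7 + Q) (b(Q) = sqrt(Q - 13/7) = sqrt(-13/7 + Q))
1/(f(M) + b(141 - 132)) = 1/((-1376 + 8*(-3)) + sqrt(-91 + 49*(141 - 132))/7) = 1/((-1376 - 24) + sqrt(-91 + 49*9)/7) = 1/(-1400 + sqrt(-91 + 441)/7) = 1/(-1400 + sqrt(350)/7) = 1/(-1400 + (5*sqrt(14))/7) = 1/(-1400 + 5*sqrt(14)/7)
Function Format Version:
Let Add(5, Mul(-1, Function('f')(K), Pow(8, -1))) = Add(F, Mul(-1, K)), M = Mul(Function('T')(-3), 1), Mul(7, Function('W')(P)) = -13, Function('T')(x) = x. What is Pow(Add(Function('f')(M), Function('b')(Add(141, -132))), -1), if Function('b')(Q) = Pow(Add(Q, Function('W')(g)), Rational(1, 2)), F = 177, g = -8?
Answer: Add(Rational(-196, 274399), Mul(Rational(-1, 2743990), Pow(14, Rational(1, 2)))) ≈ -0.00071565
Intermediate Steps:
Function('W')(P) = Rational(-13, 7) (Function('W')(P) = Mul(Rational(1, 7), -13) = Rational(-13, 7))
M = -3 (M = Mul(-3, 1) = -3)
Function('f')(K) = Add(-1376, Mul(8, K)) (Function('f')(K) = Add(40, Mul(-8, Add(177, Mul(-1, K)))) = Add(40, Add(-1416, Mul(8, K))) = Add(-1376, Mul(8, K)))
Function('b')(Q) = Pow(Add(Rational(-13, 7), Q), Rational(1, 2)) (Function('b')(Q) = Pow(Add(Q, Rational(-13, 7)), Rational(1, 2)) = Pow(Add(Rational(-13, 7), Q), Rational(1, 2)))
Pow(Add(Function('f')(M), Function('b')(Add(141, -132))), -1) = Pow(Add(Add(-1376, Mul(8, -3)), Mul(Rational(1, 7), Pow(Add(-91, Mul(49, Add(141, -132))), Rational(1, 2)))), -1) = Pow(Add(Add(-1376, -24), Mul(Rational(1, 7), Pow(Add(-91, Mul(49, 9)), Rational(1, 2)))), -1) = Pow(Add(-1400, Mul(Rational(1, 7), Pow(Add(-91, 441), Rational(1, 2)))), -1) = Pow(Add(-1400, Mul(Rational(1, 7), Pow(350, Rational(1, 2)))), -1) = Pow(Add(-1400, Mul(Rational(1, 7), Mul(5, Pow(14, Rational(1, 2))))), -1) = Pow(Add(-1400, Mul(Rational(5, 7), Pow(14, Rational(1, 2)))), -1)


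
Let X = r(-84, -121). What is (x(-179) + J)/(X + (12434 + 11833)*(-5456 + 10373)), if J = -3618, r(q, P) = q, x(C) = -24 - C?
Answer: -3463/119320755 ≈ -2.9023e-5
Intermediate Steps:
X = -84
(x(-179) + J)/(X + (12434 + 11833)*(-5456 + 10373)) = ((-24 - 1*(-179)) - 3618)/(-84 + (12434 + 11833)*(-5456 + 10373)) = ((-24 + 179) - 3618)/(-84 + 24267*4917) = (155 - 3618)/(-84 + 119320839) = -3463/119320755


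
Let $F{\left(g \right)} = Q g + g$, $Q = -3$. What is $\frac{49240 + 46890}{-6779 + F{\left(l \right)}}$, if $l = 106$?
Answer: $- \frac{96130}{6991} \approx -13.751$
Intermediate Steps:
$F{\left(g \right)} = - 2 g$ ($F{\left(g \right)} = - 3 g + g = - 2 g$)
$\frac{49240 + 46890}{-6779 + F{\left(l \right)}} = \frac{49240 + 46890}{-6779 - 212} = \frac{96130}{-6779 - 212} = \frac{96130}{-6991} = 96130 \left(- \frac{1}{6991}\right) = - \frac{96130}{6991}$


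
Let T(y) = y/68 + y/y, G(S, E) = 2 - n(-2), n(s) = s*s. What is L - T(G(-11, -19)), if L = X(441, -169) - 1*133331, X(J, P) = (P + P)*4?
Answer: -4579255/34 ≈ -1.3468e+5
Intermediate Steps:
n(s) = s²
X(J, P) = 8*P (X(J, P) = (2*P)*4 = 8*P)
G(S, E) = -2 (G(S, E) = 2 - 1*(-2)² = 2 - 1*4 = 2 - 4 = -2)
T(y) = 1 + y/68 (T(y) = y*(1/68) + 1 = y/68 + 1 = 1 + y/68)
L = -134683 (L = 8*(-169) - 1*133331 = -1352 - 133331 = -134683)
L - T(G(-11, -19)) = -134683 - (1 + (1/68)*(-2)) = -134683 - (1 - 1/34) = -134683 - 1*33/34 = -134683 - 33/34 = -4579255/34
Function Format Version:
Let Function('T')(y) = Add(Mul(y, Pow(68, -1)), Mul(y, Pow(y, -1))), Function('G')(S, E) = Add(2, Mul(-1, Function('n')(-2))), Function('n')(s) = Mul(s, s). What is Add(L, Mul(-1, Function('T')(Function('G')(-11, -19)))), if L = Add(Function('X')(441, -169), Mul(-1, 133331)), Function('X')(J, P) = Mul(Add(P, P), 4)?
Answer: Rational(-4579255, 34) ≈ -1.3468e+5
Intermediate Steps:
Function('n')(s) = Pow(s, 2)
Function('X')(J, P) = Mul(8, P) (Function('X')(J, P) = Mul(Mul(2, P), 4) = Mul(8, P))
Function('G')(S, E) = -2 (Function('G')(S, E) = Add(2, Mul(-1, Pow(-2, 2))) = Add(2, Mul(-1, 4)) = Add(2, -4) = -2)
Function('T')(y) = Add(1, Mul(Rational(1, 68), y)) (Function('T')(y) = Add(Mul(y, Rational(1, 68)), 1) = Add(Mul(Rational(1, 68), y), 1) = Add(1, Mul(Rational(1, 68), y)))
L = -134683 (L = Add(Mul(8, -169), Mul(-1, 133331)) = Add(-1352, -133331) = -134683)
Add(L, Mul(-1, Function('T')(Function('G')(-11, -19)))) = Add(-134683, Mul(-1, Add(1, Mul(Rational(1, 68), -2)))) = Add(-134683, Mul(-1, Add(1, Rational(-1, 34)))) = Add(-134683, Mul(-1, Rational(33, 34))) = Add(-134683, Rational(-33, 34)) = Rational(-4579255, 34)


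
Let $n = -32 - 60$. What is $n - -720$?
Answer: $628$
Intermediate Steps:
$n = -92$
$n - -720 = -92 - -720 = -92 + 720 = 628$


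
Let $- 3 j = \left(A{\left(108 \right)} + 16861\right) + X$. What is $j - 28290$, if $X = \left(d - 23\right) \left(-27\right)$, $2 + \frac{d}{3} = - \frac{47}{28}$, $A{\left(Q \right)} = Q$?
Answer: $- \frac{2877223}{84} \approx -34253.0$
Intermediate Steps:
$d = - \frac{309}{28}$ ($d = -6 + 3 \left(- \frac{47}{28}\right) = -6 - \frac{141}{28} = - \frac{309}{28} \approx -11.036$)
$X = \frac{25731}{28}$ ($X = \left(- \frac{309}{28} - 23\right) \left(-27\right) = \left(- \frac{953}{28}\right) \left(-27\right) = \frac{25731}{28} \approx 918.96$)
$j = - \frac{500863}{84}$ ($j = - \frac{\left(108 + 16861\right) + \frac{25731}{28}}{3} = - \frac{16969 + \frac{25731}{28}}{3} = \left(- \frac{1}{3}\right) \frac{500863}{28} = - \frac{500863}{84} \approx -5962.7$)
$j - 28290 = - \frac{500863}{84} - 28290 = - \frac{2877223}{84}$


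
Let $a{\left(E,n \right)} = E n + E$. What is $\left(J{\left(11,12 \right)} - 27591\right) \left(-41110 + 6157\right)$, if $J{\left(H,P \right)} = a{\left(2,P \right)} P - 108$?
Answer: $957257811$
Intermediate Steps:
$a{\left(E,n \right)} = E + E n$
$J{\left(H,P \right)} = -108 + P \left(2 + 2 P\right)$ ($J{\left(H,P \right)} = 2 \left(1 + P\right) P - 108 = \left(2 + 2 P\right) P - 108 = P \left(2 + 2 P\right) - 108 = -108 + P \left(2 + 2 P\right)$)
$\left(J{\left(11,12 \right)} - 27591\right) \left(-41110 + 6157\right) = \left(\left(-108 + 2 \cdot 12 \left(1 + 12\right)\right) - 27591\right) \left(-41110 + 6157\right) = \left(\left(-108 + 2 \cdot 12 \cdot 13\right) - 27591\right) \left(-34953\right) = \left(\left(-108 + 312\right) - 27591\right) \left(-34953\right) = \left(204 - 27591\right) \left(-34953\right) = \left(-27387\right) \left(-34953\right) = 957257811$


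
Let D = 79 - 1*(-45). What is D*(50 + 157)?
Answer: 25668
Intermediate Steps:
D = 124 (D = 79 + 45 = 124)
D*(50 + 157) = 124*(50 + 157) = 124*207 = 25668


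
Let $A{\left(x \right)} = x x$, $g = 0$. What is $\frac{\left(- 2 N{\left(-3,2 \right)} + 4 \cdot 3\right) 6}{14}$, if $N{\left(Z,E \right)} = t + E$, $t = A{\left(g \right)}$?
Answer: $\frac{24}{7} \approx 3.4286$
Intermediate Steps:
$A{\left(x \right)} = x^{2}$
$t = 0$ ($t = 0^{2} = 0$)
$N{\left(Z,E \right)} = E$ ($N{\left(Z,E \right)} = 0 + E = E$)
$\frac{\left(- 2 N{\left(-3,2 \right)} + 4 \cdot 3\right) 6}{14} = \frac{\left(\left(-2\right) 2 + 4 \cdot 3\right) 6}{14} = \left(-4 + 12\right) 6 \cdot \frac{1}{14} = 8 \cdot 6 \cdot \frac{1}{14} = 48 \cdot \frac{1}{14} = \frac{24}{7}$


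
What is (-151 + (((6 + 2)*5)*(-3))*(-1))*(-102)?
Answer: 3162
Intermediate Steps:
(-151 + (((6 + 2)*5)*(-3))*(-1))*(-102) = (-151 + ((8*5)*(-3))*(-1))*(-102) = (-151 + (40*(-3))*(-1))*(-102) = (-151 - 120*(-1))*(-102) = (-151 + 120)*(-102) = -31*(-102) = 3162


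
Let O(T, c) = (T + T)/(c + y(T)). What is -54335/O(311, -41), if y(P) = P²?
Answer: -2626553900/311 ≈ -8.4455e+6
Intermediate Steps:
O(T, c) = 2*T/(c + T²) (O(T, c) = (T + T)/(c + T²) = (2*T)/(c + T²) = 2*T/(c + T²))
-54335/O(311, -41) = -54335/(2*311/(-41 + 311²)) = -54335/(2*311/(-41 + 96721)) = -54335/(2*311/96680) = -54335/(2*311*(1/96680)) = -54335/311/48340 = -54335*48340/311 = -2626553900/311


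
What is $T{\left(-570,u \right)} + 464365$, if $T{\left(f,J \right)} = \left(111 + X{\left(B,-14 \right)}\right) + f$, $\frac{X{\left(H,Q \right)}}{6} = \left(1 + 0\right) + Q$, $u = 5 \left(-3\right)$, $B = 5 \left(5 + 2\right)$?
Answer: $463828$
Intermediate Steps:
$B = 35$ ($B = 5 \cdot 7 = 35$)
$u = -15$
$X{\left(H,Q \right)} = 6 + 6 Q$ ($X{\left(H,Q \right)} = 6 \left(\left(1 + 0\right) + Q\right) = 6 \left(1 + Q\right) = 6 + 6 Q$)
$T{\left(f,J \right)} = 33 + f$ ($T{\left(f,J \right)} = \left(111 + \left(6 + 6 \left(-14\right)\right)\right) + f = \left(111 + \left(6 - 84\right)\right) + f = \left(111 - 78\right) + f = 33 + f$)
$T{\left(-570,u \right)} + 464365 = \left(33 - 570\right) + 464365 = -537 + 464365 = 463828$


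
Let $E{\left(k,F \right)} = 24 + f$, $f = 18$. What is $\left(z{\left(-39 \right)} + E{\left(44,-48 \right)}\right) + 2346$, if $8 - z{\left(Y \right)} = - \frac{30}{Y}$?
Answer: $\frac{31138}{13} \approx 2395.2$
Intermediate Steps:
$z{\left(Y \right)} = 8 + \frac{30}{Y}$ ($z{\left(Y \right)} = 8 - - \frac{30}{Y} = 8 + \frac{30}{Y}$)
$E{\left(k,F \right)} = 42$ ($E{\left(k,F \right)} = 24 + 18 = 42$)
$\left(z{\left(-39 \right)} + E{\left(44,-48 \right)}\right) + 2346 = \left(\left(8 + \frac{30}{-39}\right) + 42\right) + 2346 = \left(\left(8 + 30 \left(- \frac{1}{39}\right)\right) + 42\right) + 2346 = \left(\left(8 - \frac{10}{13}\right) + 42\right) + 2346 = \left(\frac{94}{13} + 42\right) + 2346 = \frac{640}{13} + 2346 = \frac{31138}{13}$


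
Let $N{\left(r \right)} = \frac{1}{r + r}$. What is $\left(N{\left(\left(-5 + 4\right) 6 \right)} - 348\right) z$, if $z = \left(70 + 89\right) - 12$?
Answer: $- \frac{204673}{4} \approx -51168.0$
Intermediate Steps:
$z = 147$ ($z = 159 - 12 = 147$)
$N{\left(r \right)} = \frac{1}{2 r}$
$\left(N{\left(\left(-5 + 4\right) 6 \right)} - 348\right) z = \left(\frac{1}{2 \left(-5 + 4\right) 6} - 348\right) 147 = \left(\frac{1}{2 \left(\left(-1\right) 6\right)} - 348\right) 147 = \left(\frac{1}{2 \left(-6\right)} - 348\right) 147 = \left(\frac{1}{2} \left(- \frac{1}{6}\right) - 348\right) 147 = \left(- \frac{1}{12} - 348\right) 147 = \left(- \frac{4177}{12}\right) 147 = - \frac{204673}{4}$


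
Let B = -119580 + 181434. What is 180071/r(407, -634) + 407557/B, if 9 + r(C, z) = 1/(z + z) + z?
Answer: -1532314904543/5603456950 ≈ -273.46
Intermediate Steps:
B = 61854
r(C, z) = -9 + z + 1/(2*z) (r(C, z) = -9 + (1/(z + z) + z) = -9 + (1/(2*z) + z) = -9 + (z + 1/(2*z)) = -9 + z + 1/(2*z))
180071/r(407, -634) + 407557/B = 180071/(-9 - 634 + (½)/(-634)) + 407557/61854 = 180071/(-9 - 634 + (½)*(-1/634)) + 407557*(1/61854) = 180071/(-9 - 634 - 1/1268) + 407557/61854 = 180071/(-815325/1268) + 407557/61854 = 180071*(-1268/815325) + 407557/61854 = -228330028/815325 + 407557/61854 = -1532314904543/5603456950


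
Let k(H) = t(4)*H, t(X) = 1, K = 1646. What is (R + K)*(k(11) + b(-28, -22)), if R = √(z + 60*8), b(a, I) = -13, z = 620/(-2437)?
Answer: -3292 - 28*√14536705/2437 ≈ -3335.8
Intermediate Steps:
z = -620/2437 (z = 620*(-1/2437) = -620/2437 ≈ -0.25441)
k(H) = H (k(H) = 1*H = H)
R = 14*√14536705/2437 (R = √(-620/2437 + 60*8) = √(-620/2437 + 480) = √(1169140/2437) = 14*√14536705/2437 ≈ 21.903)
(R + K)*(k(11) + b(-28, -22)) = (14*√14536705/2437 + 1646)*(11 - 13) = (1646 + 14*√14536705/2437)*(-2) = -3292 - 28*√14536705/2437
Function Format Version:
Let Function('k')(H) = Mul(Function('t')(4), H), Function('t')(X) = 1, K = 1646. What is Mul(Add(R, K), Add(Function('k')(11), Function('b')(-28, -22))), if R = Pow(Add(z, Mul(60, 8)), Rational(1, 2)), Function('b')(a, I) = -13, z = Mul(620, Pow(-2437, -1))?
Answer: Add(-3292, Mul(Rational(-28, 2437), Pow(14536705, Rational(1, 2)))) ≈ -3335.8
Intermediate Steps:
z = Rational(-620, 2437) (z = Mul(620, Rational(-1, 2437)) = Rational(-620, 2437) ≈ -0.25441)
Function('k')(H) = H (Function('k')(H) = Mul(1, H) = H)
R = Mul(Rational(14, 2437), Pow(14536705, Rational(1, 2))) (R = Pow(Add(Rational(-620, 2437), Mul(60, 8)), Rational(1, 2)) = Pow(Add(Rational(-620, 2437), 480), Rational(1, 2)) = Pow(Rational(1169140, 2437), Rational(1, 2)) = Mul(Rational(14, 2437), Pow(14536705, Rational(1, 2))) ≈ 21.903)
Mul(Add(R, K), Add(Function('k')(11), Function('b')(-28, -22))) = Mul(Add(Mul(Rational(14, 2437), Pow(14536705, Rational(1, 2))), 1646), Add(11, -13)) = Mul(Add(1646, Mul(Rational(14, 2437), Pow(14536705, Rational(1, 2)))), -2) = Add(-3292, Mul(Rational(-28, 2437), Pow(14536705, Rational(1, 2))))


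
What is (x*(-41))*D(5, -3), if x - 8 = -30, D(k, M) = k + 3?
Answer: 7216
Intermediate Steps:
D(k, M) = 3 + k
x = -22 (x = 8 - 30 = -22)
(x*(-41))*D(5, -3) = (-22*(-41))*(3 + 5) = 902*8 = 7216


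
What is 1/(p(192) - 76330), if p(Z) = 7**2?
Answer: -1/76281 ≈ -1.3109e-5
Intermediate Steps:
p(Z) = 49
1/(p(192) - 76330) = 1/(49 - 76330) = 1/(-76281) = -1/76281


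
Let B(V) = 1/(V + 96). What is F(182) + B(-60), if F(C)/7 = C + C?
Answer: 91729/36 ≈ 2548.0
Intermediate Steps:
F(C) = 14*C (F(C) = 7*(C + C) = 7*(2*C) = 14*C)
B(V) = 1/(96 + V)
F(182) + B(-60) = 14*182 + 1/(96 - 60) = 2548 + 1/36 = 91729/36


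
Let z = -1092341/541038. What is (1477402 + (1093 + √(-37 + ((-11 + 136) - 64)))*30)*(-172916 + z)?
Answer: -70643171758533304/270519 - 935552191490*√6/90173 ≈ -2.6116e+11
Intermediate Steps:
z = -1092341/541038 (z = -1092341*1/541038 = -1092341/541038 ≈ -2.0190)
(1477402 + (1093 + √(-37 + ((-11 + 136) - 64)))*30)*(-172916 + z) = (1477402 + (1093 + √(-37 + ((-11 + 136) - 64)))*30)*(-172916 - 1092341/541038) = (1477402 + (1093 + √(-37 + (125 - 64)))*30)*(-93555219149/541038) = (1477402 + (1093 + √(-37 + 61))*30)*(-93555219149/541038) = (1477402 + (1093 + √24)*30)*(-93555219149/541038) = (1477402 + (1093 + 2*√6)*30)*(-93555219149/541038) = (1477402 + (32790 + 60*√6))*(-93555219149/541038) = (1510192 + 60*√6)*(-93555219149/541038) = -70643171758533304/270519 - 935552191490*√6/90173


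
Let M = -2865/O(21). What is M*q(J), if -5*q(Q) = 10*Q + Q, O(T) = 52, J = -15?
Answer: -94545/52 ≈ -1818.2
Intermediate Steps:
q(Q) = -11*Q/5 (q(Q) = -(10*Q + Q)/5 = -11*Q/5)
M = -2865/52 ≈ -55.096
M*q(J) = -(-6303)*(-15)/52 = -2865/52*33 = -94545/52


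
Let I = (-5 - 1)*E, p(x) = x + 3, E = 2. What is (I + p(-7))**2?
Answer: 256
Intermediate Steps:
p(x) = 3 + x
I = -12 (I = (-5 - 1)*2 = -6*2 = -12)
(I + p(-7))**2 = (-12 + (3 - 7))**2 = (-12 - 4)**2 = (-16)**2 = 256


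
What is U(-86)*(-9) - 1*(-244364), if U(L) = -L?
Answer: 243590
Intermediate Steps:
U(-86)*(-9) - 1*(-244364) = -1*(-86)*(-9) - 1*(-244364) = 86*(-9) + 244364 = -774 + 244364 = 243590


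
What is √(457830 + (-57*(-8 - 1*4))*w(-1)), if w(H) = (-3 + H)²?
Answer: 3*√52086 ≈ 684.67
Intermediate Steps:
√(457830 + (-57*(-8 - 1*4))*w(-1)) = √(457830 + (-57*(-8 - 1*4))*(-3 - 1)²) = √(457830 - 57*(-8 - 4)*(-4)²) = √(457830 - 57*(-12)*16) = √(457830 + 684*16) = √(457830 + 10944) = √468774 = 3*√52086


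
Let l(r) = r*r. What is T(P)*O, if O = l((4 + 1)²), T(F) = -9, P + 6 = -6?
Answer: -5625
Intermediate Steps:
P = -12 (P = -6 - 6 = -12)
l(r) = r²
O = 625 (O = ((4 + 1)²)² = (5²)² = 25² = 625)
T(P)*O = -9*625 = -5625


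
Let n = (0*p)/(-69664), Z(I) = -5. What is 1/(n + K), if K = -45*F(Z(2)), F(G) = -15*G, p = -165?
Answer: -1/3375 ≈ -0.00029630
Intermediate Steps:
K = -3375 (K = -(-675)*(-5) = -45*75 = -3375)
n = 0 (n = (0*(-165))/(-69664) = 0*(-1/69664) = 0)
1/(n + K) = 1/(0 - 3375) = 1/(-3375) = -1/3375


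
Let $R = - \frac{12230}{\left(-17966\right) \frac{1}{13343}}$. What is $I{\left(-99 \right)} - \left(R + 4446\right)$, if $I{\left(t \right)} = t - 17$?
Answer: $- \frac{122572891}{8983} \approx -13645.0$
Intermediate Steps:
$R = \frac{81592445}{8983}$ ($R = - \frac{12230}{\left(-17966\right) \frac{1}{13343}} = - \frac{12230}{- \frac{17966}{13343}} = \left(-12230\right) \left(- \frac{13343}{17966}\right) = \frac{81592445}{8983} \approx 9083.0$)
$I{\left(t \right)} = -17 + t$ ($I{\left(t \right)} = t - 17 = -17 + t$)
$I{\left(-99 \right)} - \left(R + 4446\right) = \left(-17 - 99\right) - \left(\frac{81592445}{8983} + 4446\right) = -116 - \frac{121530863}{8983} = - \frac{122572891}{8983}$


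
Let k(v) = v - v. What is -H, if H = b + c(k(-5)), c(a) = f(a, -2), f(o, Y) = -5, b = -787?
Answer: 792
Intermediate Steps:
k(v) = 0
c(a) = -5
H = -792 (H = -787 - 5 = -792)
-H = -1*(-792) = 792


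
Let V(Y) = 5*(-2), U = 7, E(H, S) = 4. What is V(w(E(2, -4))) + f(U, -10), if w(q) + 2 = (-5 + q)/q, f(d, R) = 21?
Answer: 11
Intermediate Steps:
w(q) = -2 + (-5 + q)/q
V(Y) = -10
V(w(E(2, -4))) + f(U, -10) = -10 + 21 = 11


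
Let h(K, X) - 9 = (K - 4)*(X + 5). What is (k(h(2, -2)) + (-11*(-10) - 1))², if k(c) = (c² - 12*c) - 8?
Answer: 5476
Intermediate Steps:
h(K, X) = 9 + (-4 + K)*(5 + X) (h(K, X) = 9 + (K - 4)*(X + 5) = 9 + (-4 + K)*(5 + X))
k(c) = -8 + c² - 12*c
(k(h(2, -2)) + (-11*(-10) - 1))² = ((-8 + (-11 - 4*(-2) + 5*2 + 2*(-2))² - 12*(-11 - 4*(-2) + 5*2 + 2*(-2))) + (-11*(-10) - 1))² = ((-8 + (-11 + 8 + 10 - 4)² - 12*(-11 + 8 + 10 - 4)) + (110 - 1))² = ((-8 + 3² - 12*3) + 109)² = ((-8 + 9 - 36) + 109)² = (-35 + 109)² = 74² = 5476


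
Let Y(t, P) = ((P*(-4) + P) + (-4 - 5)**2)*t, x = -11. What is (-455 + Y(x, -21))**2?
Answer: 4157521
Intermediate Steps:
Y(t, P) = t*(81 - 3*P) (Y(t, P) = ((-4*P + P) + (-9)**2)*t = (-3*P + 81)*t = (81 - 3*P)*t = t*(81 - 3*P))
(-455 + Y(x, -21))**2 = (-455 + 3*(-11)*(27 - 1*(-21)))**2 = (-455 + 3*(-11)*(27 + 21))**2 = (-455 + 3*(-11)*48)**2 = (-455 - 1584)**2 = (-2039)**2 = 4157521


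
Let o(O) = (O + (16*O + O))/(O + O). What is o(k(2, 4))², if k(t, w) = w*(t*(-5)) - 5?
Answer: 81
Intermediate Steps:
k(t, w) = -5 - 5*t*w (k(t, w) = w*(-5*t) - 5 = -5*t*w - 5 = -5 - 5*t*w)
o(O) = 9 (o(O) = (O + 17*O)/((2*O)) = (18*O)*(1/(2*O)) = 9)
o(k(2, 4))² = 9² = 81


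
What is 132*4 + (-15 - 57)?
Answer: 456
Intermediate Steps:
132*4 + (-15 - 57) = 528 - 72 = 456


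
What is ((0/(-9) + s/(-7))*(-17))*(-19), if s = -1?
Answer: 323/7 ≈ 46.143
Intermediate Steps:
((0/(-9) + s/(-7))*(-17))*(-19) = ((0/(-9) - 1/(-7))*(-17))*(-19) = ((0*(-⅑) - 1*(-⅐))*(-17))*(-19) = ((0 + ⅐)*(-17))*(-19) = ((⅐)*(-17))*(-19) = -17/7*(-19) = 323/7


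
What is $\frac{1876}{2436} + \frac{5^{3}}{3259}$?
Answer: $\frac{229228}{283533} \approx 0.80847$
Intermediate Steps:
$\frac{1876}{2436} + \frac{5^{3}}{3259} = 1876 \cdot \frac{1}{2436} + 125 \cdot \frac{1}{3259} = \frac{67}{87} + \frac{125}{3259} = \frac{229228}{283533}$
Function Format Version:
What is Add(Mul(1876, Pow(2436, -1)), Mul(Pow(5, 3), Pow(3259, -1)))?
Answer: Rational(229228, 283533) ≈ 0.80847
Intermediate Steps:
Add(Mul(1876, Pow(2436, -1)), Mul(Pow(5, 3), Pow(3259, -1))) = Add(Mul(1876, Rational(1, 2436)), Mul(125, Rational(1, 3259))) = Add(Rational(67, 87), Rational(125, 3259)) = Rational(229228, 283533)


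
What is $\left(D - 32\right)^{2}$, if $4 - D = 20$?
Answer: $2304$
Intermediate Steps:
$D = -16$ ($D = 4 - 20 = -16$)
$\left(D - 32\right)^{2} = \left(-16 - 32\right)^{2} = \left(-48\right)^{2} = 2304$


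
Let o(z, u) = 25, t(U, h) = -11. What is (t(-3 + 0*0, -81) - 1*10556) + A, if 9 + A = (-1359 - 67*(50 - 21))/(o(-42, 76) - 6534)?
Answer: -68835882/6509 ≈ -10576.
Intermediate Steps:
A = -55279/6509 (A = -9 + (-1359 - 67*(50 - 21))/(25 - 6534) = -9 + (-1359 - 67*29)/(-6509) = -9 + (-1359 - 1943)*(-1/6509) = -9 - 3302*(-1/6509) = -9 + 3302/6509 = -55279/6509 ≈ -8.4927)
(t(-3 + 0*0, -81) - 1*10556) + A = (-11 - 1*10556) - 55279/6509 = (-11 - 10556) - 55279/6509 = -10567 - 55279/6509 = -68835882/6509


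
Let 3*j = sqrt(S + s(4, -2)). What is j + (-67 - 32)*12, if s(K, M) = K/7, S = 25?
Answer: -1188 + sqrt(1253)/21 ≈ -1186.3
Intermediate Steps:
s(K, M) = K/7 (s(K, M) = K*(1/7) = K/7)
j = sqrt(1253)/21 (j = sqrt(25 + (1/7)*4)/3 = sqrt(25 + 4/7)/3 = sqrt(179/7)/3 = (sqrt(1253)/7)/3 = sqrt(1253)/21 ≈ 1.6856)
j + (-67 - 32)*12 = sqrt(1253)/21 + (-67 - 32)*12 = sqrt(1253)/21 - 99*12 = sqrt(1253)/21 - 1188 = -1188 + sqrt(1253)/21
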